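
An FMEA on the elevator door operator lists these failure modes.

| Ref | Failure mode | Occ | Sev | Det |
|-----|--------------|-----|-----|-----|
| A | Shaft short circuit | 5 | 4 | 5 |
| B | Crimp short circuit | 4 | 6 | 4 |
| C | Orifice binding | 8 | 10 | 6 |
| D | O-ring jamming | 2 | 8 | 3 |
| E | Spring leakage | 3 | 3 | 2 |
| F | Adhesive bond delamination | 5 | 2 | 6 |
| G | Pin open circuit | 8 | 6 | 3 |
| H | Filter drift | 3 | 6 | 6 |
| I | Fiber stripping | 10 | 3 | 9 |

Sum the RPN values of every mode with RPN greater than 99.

RPN = Severity × Occurrence × Detection:
  A: 4 × 5 × 5 = 100
  B: 6 × 4 × 4 = 96
  C: 10 × 8 × 6 = 480
  D: 8 × 2 × 3 = 48
  E: 3 × 3 × 2 = 18
  F: 2 × 5 × 6 = 60
  G: 6 × 8 × 3 = 144
  H: 6 × 3 × 6 = 108
  I: 3 × 10 × 9 = 270
RPN > 99: A (100), C (480), G (144), H (108), I (270).
Sum: 100 + 480 + 144 + 108 + 270 = 1102.

1102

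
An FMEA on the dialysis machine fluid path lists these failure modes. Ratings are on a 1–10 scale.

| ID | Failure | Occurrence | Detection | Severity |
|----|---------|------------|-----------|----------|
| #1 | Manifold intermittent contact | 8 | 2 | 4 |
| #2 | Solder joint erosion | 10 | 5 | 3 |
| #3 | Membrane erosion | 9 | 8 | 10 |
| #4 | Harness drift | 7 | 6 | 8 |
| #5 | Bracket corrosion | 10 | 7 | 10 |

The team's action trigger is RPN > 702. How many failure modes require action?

1

RPN = Severity × Occurrence × Detection:
  #1: 4 × 8 × 2 = 64
  #2: 3 × 10 × 5 = 150
  #3: 10 × 9 × 8 = 720
  #4: 8 × 7 × 6 = 336
  #5: 10 × 10 × 7 = 700
Modes with RPN > 702: #3 (720) → 1.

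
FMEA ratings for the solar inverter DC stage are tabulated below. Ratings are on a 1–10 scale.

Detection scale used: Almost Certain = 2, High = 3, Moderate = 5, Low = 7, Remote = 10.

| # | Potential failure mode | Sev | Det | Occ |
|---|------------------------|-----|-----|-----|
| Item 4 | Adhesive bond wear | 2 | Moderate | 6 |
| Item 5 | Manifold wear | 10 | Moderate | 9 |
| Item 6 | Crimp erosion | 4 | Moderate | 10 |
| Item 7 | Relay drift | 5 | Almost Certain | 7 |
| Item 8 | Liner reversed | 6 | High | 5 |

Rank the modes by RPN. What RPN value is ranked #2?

RPN = Severity × Occurrence × Detection:
  Item 4: 2 × 6 × 5 = 60
  Item 5: 10 × 9 × 5 = 450
  Item 6: 4 × 10 × 5 = 200
  Item 7: 5 × 7 × 2 = 70
  Item 8: 6 × 5 × 3 = 90
Sorted descending: 450, 200, 90, 70, 60.
The second-highest RPN is 200 (Item 6).

200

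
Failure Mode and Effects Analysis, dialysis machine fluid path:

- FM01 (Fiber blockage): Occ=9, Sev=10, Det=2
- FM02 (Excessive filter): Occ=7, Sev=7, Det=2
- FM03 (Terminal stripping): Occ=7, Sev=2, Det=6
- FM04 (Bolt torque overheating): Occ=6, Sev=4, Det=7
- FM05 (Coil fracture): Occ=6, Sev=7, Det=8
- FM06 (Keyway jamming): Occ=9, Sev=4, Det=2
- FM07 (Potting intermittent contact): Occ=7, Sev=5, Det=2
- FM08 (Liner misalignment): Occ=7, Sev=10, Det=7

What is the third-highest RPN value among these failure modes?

180

RPN = Severity × Occurrence × Detection:
  FM01: 10 × 9 × 2 = 180
  FM02: 7 × 7 × 2 = 98
  FM03: 2 × 7 × 6 = 84
  FM04: 4 × 6 × 7 = 168
  FM05: 7 × 6 × 8 = 336
  FM06: 4 × 9 × 2 = 72
  FM07: 5 × 7 × 2 = 70
  FM08: 10 × 7 × 7 = 490
Sorted descending: 490, 336, 180, 168, 98, 84, 72, 70.
The third-highest RPN is 180 (FM01).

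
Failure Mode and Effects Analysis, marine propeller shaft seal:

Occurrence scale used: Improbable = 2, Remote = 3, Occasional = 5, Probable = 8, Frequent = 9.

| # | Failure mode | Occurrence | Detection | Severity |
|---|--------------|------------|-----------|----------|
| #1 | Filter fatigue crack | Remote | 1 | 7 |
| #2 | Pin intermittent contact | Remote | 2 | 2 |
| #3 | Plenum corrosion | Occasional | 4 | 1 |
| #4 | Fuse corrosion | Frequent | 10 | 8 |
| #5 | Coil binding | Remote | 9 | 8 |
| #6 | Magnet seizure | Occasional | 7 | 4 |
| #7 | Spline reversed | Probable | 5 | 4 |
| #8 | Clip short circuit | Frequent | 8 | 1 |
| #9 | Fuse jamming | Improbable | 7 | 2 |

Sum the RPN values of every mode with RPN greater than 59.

1308

RPN = Severity × Occurrence × Detection:
  #1: 7 × 3 × 1 = 21
  #2: 2 × 3 × 2 = 12
  #3: 1 × 5 × 4 = 20
  #4: 8 × 9 × 10 = 720
  #5: 8 × 3 × 9 = 216
  #6: 4 × 5 × 7 = 140
  #7: 4 × 8 × 5 = 160
  #8: 1 × 9 × 8 = 72
  #9: 2 × 2 × 7 = 28
RPN > 59: #4 (720), #5 (216), #6 (140), #7 (160), #8 (72).
Sum: 720 + 216 + 140 + 160 + 72 = 1308.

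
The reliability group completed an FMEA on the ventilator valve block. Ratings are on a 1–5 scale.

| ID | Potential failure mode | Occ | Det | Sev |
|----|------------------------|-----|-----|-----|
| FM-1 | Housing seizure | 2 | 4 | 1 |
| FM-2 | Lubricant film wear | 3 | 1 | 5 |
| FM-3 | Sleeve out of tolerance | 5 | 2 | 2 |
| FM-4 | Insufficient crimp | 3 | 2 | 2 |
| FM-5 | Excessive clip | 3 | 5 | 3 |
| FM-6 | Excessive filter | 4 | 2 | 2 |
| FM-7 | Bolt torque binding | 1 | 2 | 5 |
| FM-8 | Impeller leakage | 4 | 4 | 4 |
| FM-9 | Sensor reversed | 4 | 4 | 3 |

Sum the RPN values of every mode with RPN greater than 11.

RPN = Severity × Occurrence × Detection:
  FM-1: 1 × 2 × 4 = 8
  FM-2: 5 × 3 × 1 = 15
  FM-3: 2 × 5 × 2 = 20
  FM-4: 2 × 3 × 2 = 12
  FM-5: 3 × 3 × 5 = 45
  FM-6: 2 × 4 × 2 = 16
  FM-7: 5 × 1 × 2 = 10
  FM-8: 4 × 4 × 4 = 64
  FM-9: 3 × 4 × 4 = 48
RPN > 11: FM-2 (15), FM-3 (20), FM-4 (12), FM-5 (45), FM-6 (16), FM-8 (64), FM-9 (48).
Sum: 15 + 20 + 12 + 45 + 16 + 64 + 48 = 220.

220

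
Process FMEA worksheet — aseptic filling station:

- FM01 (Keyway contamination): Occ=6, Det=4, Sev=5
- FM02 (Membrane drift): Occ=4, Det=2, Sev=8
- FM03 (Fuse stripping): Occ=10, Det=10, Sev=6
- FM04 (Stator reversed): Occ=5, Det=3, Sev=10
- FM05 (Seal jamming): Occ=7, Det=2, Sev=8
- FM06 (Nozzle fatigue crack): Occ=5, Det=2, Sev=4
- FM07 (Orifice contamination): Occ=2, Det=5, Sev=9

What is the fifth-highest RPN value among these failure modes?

90

RPN = Severity × Occurrence × Detection:
  FM01: 5 × 6 × 4 = 120
  FM02: 8 × 4 × 2 = 64
  FM03: 6 × 10 × 10 = 600
  FM04: 10 × 5 × 3 = 150
  FM05: 8 × 7 × 2 = 112
  FM06: 4 × 5 × 2 = 40
  FM07: 9 × 2 × 5 = 90
Sorted descending: 600, 150, 120, 112, 90, 64, 40.
The fifth-highest RPN is 90 (FM07).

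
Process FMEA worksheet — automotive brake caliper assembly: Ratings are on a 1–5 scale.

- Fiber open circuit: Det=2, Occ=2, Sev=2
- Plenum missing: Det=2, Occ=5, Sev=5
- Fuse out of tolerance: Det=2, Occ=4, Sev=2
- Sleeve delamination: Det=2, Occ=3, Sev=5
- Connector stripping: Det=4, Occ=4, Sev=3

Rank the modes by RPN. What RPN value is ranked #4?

RPN = Severity × Occurrence × Detection:
  Fiber open circuit: 2 × 2 × 2 = 8
  Plenum missing: 5 × 5 × 2 = 50
  Fuse out of tolerance: 2 × 4 × 2 = 16
  Sleeve delamination: 5 × 3 × 2 = 30
  Connector stripping: 3 × 4 × 4 = 48
Sorted descending: 50, 48, 30, 16, 8.
The fourth-highest RPN is 16 (Fuse out of tolerance).

16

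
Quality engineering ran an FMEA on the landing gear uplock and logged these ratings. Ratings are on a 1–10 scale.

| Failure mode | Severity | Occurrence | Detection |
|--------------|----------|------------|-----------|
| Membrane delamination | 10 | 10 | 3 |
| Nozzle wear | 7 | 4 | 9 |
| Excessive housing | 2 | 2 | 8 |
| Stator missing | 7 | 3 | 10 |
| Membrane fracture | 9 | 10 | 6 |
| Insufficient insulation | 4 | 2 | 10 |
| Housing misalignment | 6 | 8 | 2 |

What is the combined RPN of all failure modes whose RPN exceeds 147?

1302

RPN = Severity × Occurrence × Detection:
  Membrane delamination: 10 × 10 × 3 = 300
  Nozzle wear: 7 × 4 × 9 = 252
  Excessive housing: 2 × 2 × 8 = 32
  Stator missing: 7 × 3 × 10 = 210
  Membrane fracture: 9 × 10 × 6 = 540
  Insufficient insulation: 4 × 2 × 10 = 80
  Housing misalignment: 6 × 8 × 2 = 96
RPN > 147: Membrane delamination (300), Nozzle wear (252), Stator missing (210), Membrane fracture (540).
Sum: 300 + 252 + 210 + 540 = 1302.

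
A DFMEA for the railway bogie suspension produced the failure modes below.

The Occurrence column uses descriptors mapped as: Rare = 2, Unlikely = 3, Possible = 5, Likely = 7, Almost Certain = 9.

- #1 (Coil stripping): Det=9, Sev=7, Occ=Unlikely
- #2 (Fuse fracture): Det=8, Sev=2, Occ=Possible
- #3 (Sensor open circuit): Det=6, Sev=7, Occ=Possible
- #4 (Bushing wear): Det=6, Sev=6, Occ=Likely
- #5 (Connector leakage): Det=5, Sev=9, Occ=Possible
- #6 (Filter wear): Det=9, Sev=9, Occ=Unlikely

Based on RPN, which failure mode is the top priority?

#4

RPN = Severity × Occurrence × Detection:
  #1: 7 × 3 × 9 = 189
  #2: 2 × 5 × 8 = 80
  #3: 7 × 5 × 6 = 210
  #4: 6 × 7 × 6 = 252
  #5: 9 × 5 × 5 = 225
  #6: 9 × 3 × 9 = 243
Highest RPN is 252 → #4.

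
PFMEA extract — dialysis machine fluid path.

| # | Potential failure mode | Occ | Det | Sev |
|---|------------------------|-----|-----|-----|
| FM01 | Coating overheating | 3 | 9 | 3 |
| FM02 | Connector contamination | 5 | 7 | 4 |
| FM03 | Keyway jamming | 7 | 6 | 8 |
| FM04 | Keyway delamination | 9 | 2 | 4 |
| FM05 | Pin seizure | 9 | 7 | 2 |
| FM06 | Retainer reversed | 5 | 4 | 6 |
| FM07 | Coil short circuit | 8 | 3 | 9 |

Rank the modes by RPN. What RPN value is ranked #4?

126

RPN = Severity × Occurrence × Detection:
  FM01: 3 × 3 × 9 = 81
  FM02: 4 × 5 × 7 = 140
  FM03: 8 × 7 × 6 = 336
  FM04: 4 × 9 × 2 = 72
  FM05: 2 × 9 × 7 = 126
  FM06: 6 × 5 × 4 = 120
  FM07: 9 × 8 × 3 = 216
Sorted descending: 336, 216, 140, 126, 120, 81, 72.
The fourth-highest RPN is 126 (FM05).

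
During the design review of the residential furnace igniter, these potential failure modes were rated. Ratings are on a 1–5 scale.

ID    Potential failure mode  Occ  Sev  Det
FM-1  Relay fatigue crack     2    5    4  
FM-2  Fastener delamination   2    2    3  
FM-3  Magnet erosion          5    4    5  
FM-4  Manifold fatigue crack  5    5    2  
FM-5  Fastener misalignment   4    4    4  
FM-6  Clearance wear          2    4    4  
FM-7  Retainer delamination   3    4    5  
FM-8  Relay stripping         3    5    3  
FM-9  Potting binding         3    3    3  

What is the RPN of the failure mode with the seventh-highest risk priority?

RPN = Severity × Occurrence × Detection:
  FM-1: 5 × 2 × 4 = 40
  FM-2: 2 × 2 × 3 = 12
  FM-3: 4 × 5 × 5 = 100
  FM-4: 5 × 5 × 2 = 50
  FM-5: 4 × 4 × 4 = 64
  FM-6: 4 × 2 × 4 = 32
  FM-7: 4 × 3 × 5 = 60
  FM-8: 5 × 3 × 3 = 45
  FM-9: 3 × 3 × 3 = 27
Sorted descending: 100, 64, 60, 50, 45, 40, 32, 27, 12.
The seventh-highest RPN is 32 (FM-6).

32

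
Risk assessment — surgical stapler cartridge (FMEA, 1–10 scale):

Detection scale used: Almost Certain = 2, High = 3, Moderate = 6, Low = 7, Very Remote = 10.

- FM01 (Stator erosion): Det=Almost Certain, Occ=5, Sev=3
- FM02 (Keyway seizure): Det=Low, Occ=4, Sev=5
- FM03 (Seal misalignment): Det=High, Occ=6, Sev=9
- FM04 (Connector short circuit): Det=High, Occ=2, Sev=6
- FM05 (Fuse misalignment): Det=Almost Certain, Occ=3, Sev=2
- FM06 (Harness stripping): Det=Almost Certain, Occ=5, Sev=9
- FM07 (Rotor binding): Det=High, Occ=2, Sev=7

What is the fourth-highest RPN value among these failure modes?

42

RPN = Severity × Occurrence × Detection:
  FM01: 3 × 5 × 2 = 30
  FM02: 5 × 4 × 7 = 140
  FM03: 9 × 6 × 3 = 162
  FM04: 6 × 2 × 3 = 36
  FM05: 2 × 3 × 2 = 12
  FM06: 9 × 5 × 2 = 90
  FM07: 7 × 2 × 3 = 42
Sorted descending: 162, 140, 90, 42, 36, 30, 12.
The fourth-highest RPN is 42 (FM07).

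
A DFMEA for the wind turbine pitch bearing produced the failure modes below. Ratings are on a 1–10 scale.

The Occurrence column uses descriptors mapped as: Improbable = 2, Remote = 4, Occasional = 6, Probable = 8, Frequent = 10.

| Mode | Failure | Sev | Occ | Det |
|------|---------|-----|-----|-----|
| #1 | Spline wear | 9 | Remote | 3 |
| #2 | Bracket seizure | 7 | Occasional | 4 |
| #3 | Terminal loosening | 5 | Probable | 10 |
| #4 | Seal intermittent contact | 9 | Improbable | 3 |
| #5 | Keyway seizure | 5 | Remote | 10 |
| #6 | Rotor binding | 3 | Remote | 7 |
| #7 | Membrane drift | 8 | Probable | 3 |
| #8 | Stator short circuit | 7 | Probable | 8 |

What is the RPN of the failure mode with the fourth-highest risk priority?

192

RPN = Severity × Occurrence × Detection:
  #1: 9 × 4 × 3 = 108
  #2: 7 × 6 × 4 = 168
  #3: 5 × 8 × 10 = 400
  #4: 9 × 2 × 3 = 54
  #5: 5 × 4 × 10 = 200
  #6: 3 × 4 × 7 = 84
  #7: 8 × 8 × 3 = 192
  #8: 7 × 8 × 8 = 448
Sorted descending: 448, 400, 200, 192, 168, 108, 84, 54.
The fourth-highest RPN is 192 (#7).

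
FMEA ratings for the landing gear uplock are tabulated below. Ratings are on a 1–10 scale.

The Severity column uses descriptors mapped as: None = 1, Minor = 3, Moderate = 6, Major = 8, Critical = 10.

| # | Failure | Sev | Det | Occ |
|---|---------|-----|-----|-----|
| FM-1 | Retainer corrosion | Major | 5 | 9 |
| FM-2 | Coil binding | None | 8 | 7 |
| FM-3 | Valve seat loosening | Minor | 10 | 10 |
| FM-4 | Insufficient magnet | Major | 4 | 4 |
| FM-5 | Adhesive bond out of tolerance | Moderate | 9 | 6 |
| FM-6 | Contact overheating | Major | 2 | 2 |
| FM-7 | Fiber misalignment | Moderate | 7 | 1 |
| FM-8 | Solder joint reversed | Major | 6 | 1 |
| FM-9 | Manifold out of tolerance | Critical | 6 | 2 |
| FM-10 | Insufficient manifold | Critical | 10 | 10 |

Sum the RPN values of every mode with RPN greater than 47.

2336

RPN = Severity × Occurrence × Detection:
  FM-1: 8 × 9 × 5 = 360
  FM-2: 1 × 7 × 8 = 56
  FM-3: 3 × 10 × 10 = 300
  FM-4: 8 × 4 × 4 = 128
  FM-5: 6 × 6 × 9 = 324
  FM-6: 8 × 2 × 2 = 32
  FM-7: 6 × 1 × 7 = 42
  FM-8: 8 × 1 × 6 = 48
  FM-9: 10 × 2 × 6 = 120
  FM-10: 10 × 10 × 10 = 1000
RPN > 47: FM-1 (360), FM-2 (56), FM-3 (300), FM-4 (128), FM-5 (324), FM-8 (48), FM-9 (120), FM-10 (1000).
Sum: 360 + 56 + 300 + 128 + 324 + 48 + 120 + 1000 = 2336.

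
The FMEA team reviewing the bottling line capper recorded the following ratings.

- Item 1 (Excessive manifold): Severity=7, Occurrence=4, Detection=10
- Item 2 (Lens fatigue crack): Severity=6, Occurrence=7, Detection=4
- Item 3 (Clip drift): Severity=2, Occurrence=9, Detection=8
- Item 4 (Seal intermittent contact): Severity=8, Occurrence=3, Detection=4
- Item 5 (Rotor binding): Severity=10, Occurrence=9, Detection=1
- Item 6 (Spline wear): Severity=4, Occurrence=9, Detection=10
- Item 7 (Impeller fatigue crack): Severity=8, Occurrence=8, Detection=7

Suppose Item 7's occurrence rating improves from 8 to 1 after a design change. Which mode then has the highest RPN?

Item 6

RPN = Severity × Occurrence × Detection:
  Item 1: 7 × 4 × 10 = 280
  Item 2: 6 × 7 × 4 = 168
  Item 3: 2 × 9 × 8 = 144
  Item 4: 8 × 3 × 4 = 96
  Item 5: 10 × 9 × 1 = 90
  Item 6: 4 × 9 × 10 = 360
  Item 7: 8 × 8 × 7 = 448
After action: Item 7 → 8 × 1 × 7 = 56.
Revised RPNs: Item 6=360, Item 1=280, Item 2=168, Item 3=144, Item 4=96, Item 5=90, Item 7=56.
Highest is now Item 6 (360).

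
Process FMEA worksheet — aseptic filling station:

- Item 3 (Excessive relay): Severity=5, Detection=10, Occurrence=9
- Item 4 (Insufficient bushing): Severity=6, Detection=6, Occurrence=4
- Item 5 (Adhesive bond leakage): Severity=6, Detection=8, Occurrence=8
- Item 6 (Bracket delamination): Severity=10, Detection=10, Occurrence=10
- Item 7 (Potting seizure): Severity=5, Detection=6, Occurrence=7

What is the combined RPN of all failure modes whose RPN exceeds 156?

RPN = Severity × Occurrence × Detection:
  Item 3: 5 × 9 × 10 = 450
  Item 4: 6 × 4 × 6 = 144
  Item 5: 6 × 8 × 8 = 384
  Item 6: 10 × 10 × 10 = 1000
  Item 7: 5 × 7 × 6 = 210
RPN > 156: Item 3 (450), Item 5 (384), Item 6 (1000), Item 7 (210).
Sum: 450 + 384 + 1000 + 210 = 2044.

2044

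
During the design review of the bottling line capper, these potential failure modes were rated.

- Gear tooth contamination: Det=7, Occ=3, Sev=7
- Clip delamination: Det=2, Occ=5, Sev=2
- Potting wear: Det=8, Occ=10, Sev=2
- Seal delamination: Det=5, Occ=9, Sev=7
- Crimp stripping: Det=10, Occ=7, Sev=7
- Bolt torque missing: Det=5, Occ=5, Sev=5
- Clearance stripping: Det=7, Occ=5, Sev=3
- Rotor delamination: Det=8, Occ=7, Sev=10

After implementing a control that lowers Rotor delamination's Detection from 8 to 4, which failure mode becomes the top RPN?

Crimp stripping

RPN = Severity × Occurrence × Detection:
  Gear tooth contamination: 7 × 3 × 7 = 147
  Clip delamination: 2 × 5 × 2 = 20
  Potting wear: 2 × 10 × 8 = 160
  Seal delamination: 7 × 9 × 5 = 315
  Crimp stripping: 7 × 7 × 10 = 490
  Bolt torque missing: 5 × 5 × 5 = 125
  Clearance stripping: 3 × 5 × 7 = 105
  Rotor delamination: 10 × 7 × 8 = 560
After action: Rotor delamination → 10 × 7 × 4 = 280.
Revised RPNs: Crimp stripping=490, Seal delamination=315, Rotor delamination=280, Potting wear=160, Gear tooth contamination=147, Bolt torque missing=125, Clearance stripping=105, Clip delamination=20.
Highest is now Crimp stripping (490).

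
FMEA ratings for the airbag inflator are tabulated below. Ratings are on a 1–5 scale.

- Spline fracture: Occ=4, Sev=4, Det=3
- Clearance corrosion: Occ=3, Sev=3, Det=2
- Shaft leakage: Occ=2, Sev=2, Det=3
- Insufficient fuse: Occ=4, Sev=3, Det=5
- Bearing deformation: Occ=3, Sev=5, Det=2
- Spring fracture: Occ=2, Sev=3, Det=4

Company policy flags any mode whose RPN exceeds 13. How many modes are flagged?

5

RPN = Severity × Occurrence × Detection:
  Spline fracture: 4 × 4 × 3 = 48
  Clearance corrosion: 3 × 3 × 2 = 18
  Shaft leakage: 2 × 2 × 3 = 12
  Insufficient fuse: 3 × 4 × 5 = 60
  Bearing deformation: 5 × 3 × 2 = 30
  Spring fracture: 3 × 2 × 4 = 24
Modes with RPN > 13: Spline fracture (48), Clearance corrosion (18), Insufficient fuse (60), Bearing deformation (30), Spring fracture (24) → 5.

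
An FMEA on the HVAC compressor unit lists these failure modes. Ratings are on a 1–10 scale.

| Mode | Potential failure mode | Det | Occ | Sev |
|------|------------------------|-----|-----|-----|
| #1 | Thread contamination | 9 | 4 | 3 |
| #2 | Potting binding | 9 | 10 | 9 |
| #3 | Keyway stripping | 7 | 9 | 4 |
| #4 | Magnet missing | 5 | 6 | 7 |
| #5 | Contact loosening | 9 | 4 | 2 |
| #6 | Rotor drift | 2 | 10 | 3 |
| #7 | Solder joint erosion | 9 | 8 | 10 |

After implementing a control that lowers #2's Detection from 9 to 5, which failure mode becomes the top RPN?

RPN = Severity × Occurrence × Detection:
  #1: 3 × 4 × 9 = 108
  #2: 9 × 10 × 9 = 810
  #3: 4 × 9 × 7 = 252
  #4: 7 × 6 × 5 = 210
  #5: 2 × 4 × 9 = 72
  #6: 3 × 10 × 2 = 60
  #7: 10 × 8 × 9 = 720
After action: #2 → 9 × 10 × 5 = 450.
Revised RPNs: #7=720, #2=450, #3=252, #4=210, #1=108, #5=72, #6=60.
Highest is now #7 (720).

#7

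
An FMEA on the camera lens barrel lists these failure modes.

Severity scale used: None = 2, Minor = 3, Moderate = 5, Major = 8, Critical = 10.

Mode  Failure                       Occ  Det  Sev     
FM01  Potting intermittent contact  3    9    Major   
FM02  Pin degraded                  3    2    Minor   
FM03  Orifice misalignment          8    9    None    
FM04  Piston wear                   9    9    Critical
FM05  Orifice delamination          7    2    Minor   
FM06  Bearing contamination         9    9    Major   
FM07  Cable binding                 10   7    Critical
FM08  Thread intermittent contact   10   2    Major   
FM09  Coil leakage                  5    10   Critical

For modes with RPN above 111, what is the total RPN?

3178

RPN = Severity × Occurrence × Detection:
  FM01: 8 × 3 × 9 = 216
  FM02: 3 × 3 × 2 = 18
  FM03: 2 × 8 × 9 = 144
  FM04: 10 × 9 × 9 = 810
  FM05: 3 × 7 × 2 = 42
  FM06: 8 × 9 × 9 = 648
  FM07: 10 × 10 × 7 = 700
  FM08: 8 × 10 × 2 = 160
  FM09: 10 × 5 × 10 = 500
RPN > 111: FM01 (216), FM03 (144), FM04 (810), FM06 (648), FM07 (700), FM08 (160), FM09 (500).
Sum: 216 + 144 + 810 + 648 + 700 + 160 + 500 = 3178.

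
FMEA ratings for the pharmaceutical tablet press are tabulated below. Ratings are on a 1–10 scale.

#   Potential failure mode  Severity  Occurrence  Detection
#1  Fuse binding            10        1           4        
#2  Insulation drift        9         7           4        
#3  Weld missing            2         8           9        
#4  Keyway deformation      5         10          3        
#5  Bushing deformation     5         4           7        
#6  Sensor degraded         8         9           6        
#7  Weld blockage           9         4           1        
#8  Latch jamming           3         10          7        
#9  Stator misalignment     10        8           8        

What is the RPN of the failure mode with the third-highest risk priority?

RPN = Severity × Occurrence × Detection:
  #1: 10 × 1 × 4 = 40
  #2: 9 × 7 × 4 = 252
  #3: 2 × 8 × 9 = 144
  #4: 5 × 10 × 3 = 150
  #5: 5 × 4 × 7 = 140
  #6: 8 × 9 × 6 = 432
  #7: 9 × 4 × 1 = 36
  #8: 3 × 10 × 7 = 210
  #9: 10 × 8 × 8 = 640
Sorted descending: 640, 432, 252, 210, 150, 144, 140, 40, 36.
The third-highest RPN is 252 (#2).

252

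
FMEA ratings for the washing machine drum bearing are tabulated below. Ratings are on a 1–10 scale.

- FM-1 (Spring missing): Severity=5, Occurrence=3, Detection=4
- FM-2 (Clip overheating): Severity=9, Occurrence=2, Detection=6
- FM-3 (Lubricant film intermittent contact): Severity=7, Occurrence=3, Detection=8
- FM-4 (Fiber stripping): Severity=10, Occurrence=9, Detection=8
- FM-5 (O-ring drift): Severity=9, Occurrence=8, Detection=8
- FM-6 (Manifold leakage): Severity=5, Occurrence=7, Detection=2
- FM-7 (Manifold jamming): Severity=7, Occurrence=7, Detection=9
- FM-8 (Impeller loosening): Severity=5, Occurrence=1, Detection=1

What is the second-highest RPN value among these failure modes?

576

RPN = Severity × Occurrence × Detection:
  FM-1: 5 × 3 × 4 = 60
  FM-2: 9 × 2 × 6 = 108
  FM-3: 7 × 3 × 8 = 168
  FM-4: 10 × 9 × 8 = 720
  FM-5: 9 × 8 × 8 = 576
  FM-6: 5 × 7 × 2 = 70
  FM-7: 7 × 7 × 9 = 441
  FM-8: 5 × 1 × 1 = 5
Sorted descending: 720, 576, 441, 168, 108, 70, 60, 5.
The second-highest RPN is 576 (FM-5).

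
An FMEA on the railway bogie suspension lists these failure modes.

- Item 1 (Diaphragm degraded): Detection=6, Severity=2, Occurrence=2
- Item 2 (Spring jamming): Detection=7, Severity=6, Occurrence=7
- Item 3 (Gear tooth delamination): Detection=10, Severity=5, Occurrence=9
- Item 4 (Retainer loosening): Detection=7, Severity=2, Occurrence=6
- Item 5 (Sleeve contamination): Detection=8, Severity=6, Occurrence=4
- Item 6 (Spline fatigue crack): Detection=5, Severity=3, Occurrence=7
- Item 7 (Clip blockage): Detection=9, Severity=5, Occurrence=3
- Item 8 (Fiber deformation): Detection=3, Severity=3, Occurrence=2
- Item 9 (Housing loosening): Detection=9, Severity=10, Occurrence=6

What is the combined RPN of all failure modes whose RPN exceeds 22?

1824

RPN = Severity × Occurrence × Detection:
  Item 1: 2 × 2 × 6 = 24
  Item 2: 6 × 7 × 7 = 294
  Item 3: 5 × 9 × 10 = 450
  Item 4: 2 × 6 × 7 = 84
  Item 5: 6 × 4 × 8 = 192
  Item 6: 3 × 7 × 5 = 105
  Item 7: 5 × 3 × 9 = 135
  Item 8: 3 × 2 × 3 = 18
  Item 9: 10 × 6 × 9 = 540
RPN > 22: Item 1 (24), Item 2 (294), Item 3 (450), Item 4 (84), Item 5 (192), Item 6 (105), Item 7 (135), Item 9 (540).
Sum: 24 + 294 + 450 + 84 + 192 + 105 + 135 + 540 = 1824.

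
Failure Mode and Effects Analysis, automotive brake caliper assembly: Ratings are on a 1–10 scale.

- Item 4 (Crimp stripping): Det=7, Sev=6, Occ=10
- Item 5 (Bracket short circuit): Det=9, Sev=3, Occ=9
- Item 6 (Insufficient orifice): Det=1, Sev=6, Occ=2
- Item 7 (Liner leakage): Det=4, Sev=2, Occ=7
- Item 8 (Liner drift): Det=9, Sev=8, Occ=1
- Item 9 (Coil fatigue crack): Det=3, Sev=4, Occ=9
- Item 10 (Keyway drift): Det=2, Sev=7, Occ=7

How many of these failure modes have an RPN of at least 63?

5

RPN = Severity × Occurrence × Detection:
  Item 4: 6 × 10 × 7 = 420
  Item 5: 3 × 9 × 9 = 243
  Item 6: 6 × 2 × 1 = 12
  Item 7: 2 × 7 × 4 = 56
  Item 8: 8 × 1 × 9 = 72
  Item 9: 4 × 9 × 3 = 108
  Item 10: 7 × 7 × 2 = 98
Modes with RPN ≥ 63: Item 4 (420), Item 5 (243), Item 8 (72), Item 9 (108), Item 10 (98) → 5.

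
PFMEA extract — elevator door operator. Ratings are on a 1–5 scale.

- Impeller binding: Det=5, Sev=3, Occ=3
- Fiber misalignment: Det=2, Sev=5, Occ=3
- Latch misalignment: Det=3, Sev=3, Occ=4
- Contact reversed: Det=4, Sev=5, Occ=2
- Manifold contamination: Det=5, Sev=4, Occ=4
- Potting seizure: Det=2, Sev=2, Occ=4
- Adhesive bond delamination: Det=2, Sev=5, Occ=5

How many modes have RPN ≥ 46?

2

RPN = Severity × Occurrence × Detection:
  Impeller binding: 3 × 3 × 5 = 45
  Fiber misalignment: 5 × 3 × 2 = 30
  Latch misalignment: 3 × 4 × 3 = 36
  Contact reversed: 5 × 2 × 4 = 40
  Manifold contamination: 4 × 4 × 5 = 80
  Potting seizure: 2 × 4 × 2 = 16
  Adhesive bond delamination: 5 × 5 × 2 = 50
Modes with RPN ≥ 46: Manifold contamination (80), Adhesive bond delamination (50) → 2.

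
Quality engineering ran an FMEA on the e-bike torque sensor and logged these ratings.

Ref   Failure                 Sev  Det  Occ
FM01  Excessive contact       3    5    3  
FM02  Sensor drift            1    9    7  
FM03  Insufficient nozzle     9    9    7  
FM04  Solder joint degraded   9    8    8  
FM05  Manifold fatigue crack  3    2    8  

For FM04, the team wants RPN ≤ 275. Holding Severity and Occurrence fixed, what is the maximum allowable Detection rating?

FM04: S=9, O=8, D=8 → current RPN = 576.
Fixed product = 72. Need 72 × D ≤ 275, so D ≤ 275/72 = 3.82.
Maximum integer Detection rating = 3 (gives RPN 216; D=4 would give 288 > 275).

3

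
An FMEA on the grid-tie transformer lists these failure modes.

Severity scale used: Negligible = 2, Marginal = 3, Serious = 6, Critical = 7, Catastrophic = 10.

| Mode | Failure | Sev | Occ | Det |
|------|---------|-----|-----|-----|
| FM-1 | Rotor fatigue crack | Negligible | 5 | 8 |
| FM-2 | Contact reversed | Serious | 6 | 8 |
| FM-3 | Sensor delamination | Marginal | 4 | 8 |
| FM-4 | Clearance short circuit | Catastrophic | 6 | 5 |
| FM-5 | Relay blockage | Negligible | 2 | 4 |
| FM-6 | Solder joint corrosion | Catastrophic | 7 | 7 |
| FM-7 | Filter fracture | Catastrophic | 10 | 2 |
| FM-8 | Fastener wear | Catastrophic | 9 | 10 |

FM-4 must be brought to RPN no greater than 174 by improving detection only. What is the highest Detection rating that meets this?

2

FM-4: S=10, O=6, D=5 → current RPN = 300.
Fixed product = 60. Need 60 × D ≤ 174, so D ≤ 174/60 = 2.90.
Maximum integer Detection rating = 2 (gives RPN 120; D=3 would give 180 > 174).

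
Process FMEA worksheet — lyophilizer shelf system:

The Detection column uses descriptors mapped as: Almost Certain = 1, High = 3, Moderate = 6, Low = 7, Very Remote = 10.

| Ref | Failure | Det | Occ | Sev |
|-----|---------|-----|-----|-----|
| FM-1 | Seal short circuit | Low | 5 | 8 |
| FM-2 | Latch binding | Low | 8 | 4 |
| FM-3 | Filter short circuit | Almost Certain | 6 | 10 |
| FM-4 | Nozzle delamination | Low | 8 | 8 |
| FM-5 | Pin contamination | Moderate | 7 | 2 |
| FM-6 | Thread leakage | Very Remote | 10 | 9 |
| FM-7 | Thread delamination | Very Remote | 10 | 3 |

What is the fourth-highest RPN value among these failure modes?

RPN = Severity × Occurrence × Detection:
  FM-1: 8 × 5 × 7 = 280
  FM-2: 4 × 8 × 7 = 224
  FM-3: 10 × 6 × 1 = 60
  FM-4: 8 × 8 × 7 = 448
  FM-5: 2 × 7 × 6 = 84
  FM-6: 9 × 10 × 10 = 900
  FM-7: 3 × 10 × 10 = 300
Sorted descending: 900, 448, 300, 280, 224, 84, 60.
The fourth-highest RPN is 280 (FM-1).

280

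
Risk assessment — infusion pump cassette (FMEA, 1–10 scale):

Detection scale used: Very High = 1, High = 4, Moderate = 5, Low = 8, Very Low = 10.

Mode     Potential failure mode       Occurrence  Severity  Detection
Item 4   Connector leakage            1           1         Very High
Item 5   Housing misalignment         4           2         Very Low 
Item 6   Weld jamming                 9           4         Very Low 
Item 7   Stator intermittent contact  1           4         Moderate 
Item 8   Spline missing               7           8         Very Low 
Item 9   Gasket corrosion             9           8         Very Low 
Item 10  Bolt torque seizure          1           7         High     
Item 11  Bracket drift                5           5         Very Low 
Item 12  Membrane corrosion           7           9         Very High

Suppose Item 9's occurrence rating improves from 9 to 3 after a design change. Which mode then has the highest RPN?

RPN = Severity × Occurrence × Detection:
  Item 4: 1 × 1 × 1 = 1
  Item 5: 2 × 4 × 10 = 80
  Item 6: 4 × 9 × 10 = 360
  Item 7: 4 × 1 × 5 = 20
  Item 8: 8 × 7 × 10 = 560
  Item 9: 8 × 9 × 10 = 720
  Item 10: 7 × 1 × 4 = 28
  Item 11: 5 × 5 × 10 = 250
  Item 12: 9 × 7 × 1 = 63
After action: Item 9 → 8 × 3 × 10 = 240.
Revised RPNs: Item 8=560, Item 6=360, Item 11=250, Item 9=240, Item 5=80, Item 12=63, Item 10=28, Item 7=20, Item 4=1.
Highest is now Item 8 (560).

Item 8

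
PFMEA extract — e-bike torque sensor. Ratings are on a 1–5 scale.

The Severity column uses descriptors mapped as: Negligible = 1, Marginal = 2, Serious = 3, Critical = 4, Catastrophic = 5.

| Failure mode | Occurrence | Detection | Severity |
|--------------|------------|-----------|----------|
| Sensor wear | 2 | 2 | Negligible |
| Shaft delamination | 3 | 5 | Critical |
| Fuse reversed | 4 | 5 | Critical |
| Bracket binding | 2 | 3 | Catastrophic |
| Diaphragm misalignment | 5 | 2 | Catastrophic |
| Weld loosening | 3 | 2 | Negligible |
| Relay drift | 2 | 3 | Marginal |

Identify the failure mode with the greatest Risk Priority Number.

Fuse reversed

RPN = Severity × Occurrence × Detection:
  Sensor wear: 1 × 2 × 2 = 4
  Shaft delamination: 4 × 3 × 5 = 60
  Fuse reversed: 4 × 4 × 5 = 80
  Bracket binding: 5 × 2 × 3 = 30
  Diaphragm misalignment: 5 × 5 × 2 = 50
  Weld loosening: 1 × 3 × 2 = 6
  Relay drift: 2 × 2 × 3 = 12
Highest RPN is 80 → Fuse reversed.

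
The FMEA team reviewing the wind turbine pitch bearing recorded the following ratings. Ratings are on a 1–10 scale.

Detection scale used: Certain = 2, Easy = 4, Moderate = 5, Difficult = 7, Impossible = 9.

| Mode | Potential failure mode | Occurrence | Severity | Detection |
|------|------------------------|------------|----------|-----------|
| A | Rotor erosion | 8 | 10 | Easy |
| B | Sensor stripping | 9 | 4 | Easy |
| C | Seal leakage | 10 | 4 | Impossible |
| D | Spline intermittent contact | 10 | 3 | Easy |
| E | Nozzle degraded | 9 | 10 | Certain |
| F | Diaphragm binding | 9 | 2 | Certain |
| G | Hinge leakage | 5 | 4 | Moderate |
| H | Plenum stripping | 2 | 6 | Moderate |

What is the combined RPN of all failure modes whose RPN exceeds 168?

860

RPN = Severity × Occurrence × Detection:
  A: 10 × 8 × 4 = 320
  B: 4 × 9 × 4 = 144
  C: 4 × 10 × 9 = 360
  D: 3 × 10 × 4 = 120
  E: 10 × 9 × 2 = 180
  F: 2 × 9 × 2 = 36
  G: 4 × 5 × 5 = 100
  H: 6 × 2 × 5 = 60
RPN > 168: A (320), C (360), E (180).
Sum: 320 + 360 + 180 = 860.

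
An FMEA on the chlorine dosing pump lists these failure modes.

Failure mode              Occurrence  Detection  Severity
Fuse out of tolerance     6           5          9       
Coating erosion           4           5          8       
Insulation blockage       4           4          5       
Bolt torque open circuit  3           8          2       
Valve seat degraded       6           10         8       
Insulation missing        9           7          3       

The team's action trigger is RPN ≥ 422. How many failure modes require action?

RPN = Severity × Occurrence × Detection:
  Fuse out of tolerance: 9 × 6 × 5 = 270
  Coating erosion: 8 × 4 × 5 = 160
  Insulation blockage: 5 × 4 × 4 = 80
  Bolt torque open circuit: 2 × 3 × 8 = 48
  Valve seat degraded: 8 × 6 × 10 = 480
  Insulation missing: 3 × 9 × 7 = 189
Modes with RPN ≥ 422: Valve seat degraded (480) → 1.

1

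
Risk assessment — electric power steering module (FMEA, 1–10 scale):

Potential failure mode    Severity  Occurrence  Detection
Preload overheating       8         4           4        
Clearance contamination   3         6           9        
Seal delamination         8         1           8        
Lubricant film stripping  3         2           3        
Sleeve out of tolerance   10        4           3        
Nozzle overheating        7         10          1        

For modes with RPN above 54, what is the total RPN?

RPN = Severity × Occurrence × Detection:
  Preload overheating: 8 × 4 × 4 = 128
  Clearance contamination: 3 × 6 × 9 = 162
  Seal delamination: 8 × 1 × 8 = 64
  Lubricant film stripping: 3 × 2 × 3 = 18
  Sleeve out of tolerance: 10 × 4 × 3 = 120
  Nozzle overheating: 7 × 10 × 1 = 70
RPN > 54: Preload overheating (128), Clearance contamination (162), Seal delamination (64), Sleeve out of tolerance (120), Nozzle overheating (70).
Sum: 128 + 162 + 64 + 120 + 70 = 544.

544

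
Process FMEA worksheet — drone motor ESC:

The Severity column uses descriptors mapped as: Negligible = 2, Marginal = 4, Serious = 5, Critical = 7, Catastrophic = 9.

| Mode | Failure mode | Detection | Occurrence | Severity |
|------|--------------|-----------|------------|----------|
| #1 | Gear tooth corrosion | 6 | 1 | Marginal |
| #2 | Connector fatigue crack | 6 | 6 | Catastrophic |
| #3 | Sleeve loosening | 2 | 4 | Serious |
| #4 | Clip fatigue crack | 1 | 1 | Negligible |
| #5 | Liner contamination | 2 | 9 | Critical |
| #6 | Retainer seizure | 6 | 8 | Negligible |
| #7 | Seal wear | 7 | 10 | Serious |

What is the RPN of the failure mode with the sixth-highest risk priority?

24

RPN = Severity × Occurrence × Detection:
  #1: 4 × 1 × 6 = 24
  #2: 9 × 6 × 6 = 324
  #3: 5 × 4 × 2 = 40
  #4: 2 × 1 × 1 = 2
  #5: 7 × 9 × 2 = 126
  #6: 2 × 8 × 6 = 96
  #7: 5 × 10 × 7 = 350
Sorted descending: 350, 324, 126, 96, 40, 24, 2.
The sixth-highest RPN is 24 (#1).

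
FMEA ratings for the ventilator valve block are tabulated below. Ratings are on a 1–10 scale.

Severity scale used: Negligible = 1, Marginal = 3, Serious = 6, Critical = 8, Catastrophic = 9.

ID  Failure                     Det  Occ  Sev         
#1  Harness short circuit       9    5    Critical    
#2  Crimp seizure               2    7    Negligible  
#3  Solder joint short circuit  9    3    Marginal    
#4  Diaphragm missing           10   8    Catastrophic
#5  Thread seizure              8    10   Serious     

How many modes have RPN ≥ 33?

RPN = Severity × Occurrence × Detection:
  #1: 8 × 5 × 9 = 360
  #2: 1 × 7 × 2 = 14
  #3: 3 × 3 × 9 = 81
  #4: 9 × 8 × 10 = 720
  #5: 6 × 10 × 8 = 480
Modes with RPN ≥ 33: #1 (360), #3 (81), #4 (720), #5 (480) → 4.

4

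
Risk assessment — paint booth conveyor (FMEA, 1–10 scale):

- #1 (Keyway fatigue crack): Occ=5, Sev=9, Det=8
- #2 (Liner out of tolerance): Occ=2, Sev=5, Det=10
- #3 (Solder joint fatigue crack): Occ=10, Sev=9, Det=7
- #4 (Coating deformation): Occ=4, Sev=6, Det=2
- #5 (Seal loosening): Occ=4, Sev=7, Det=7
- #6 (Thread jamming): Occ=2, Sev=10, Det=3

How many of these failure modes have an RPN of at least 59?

5

RPN = Severity × Occurrence × Detection:
  #1: 9 × 5 × 8 = 360
  #2: 5 × 2 × 10 = 100
  #3: 9 × 10 × 7 = 630
  #4: 6 × 4 × 2 = 48
  #5: 7 × 4 × 7 = 196
  #6: 10 × 2 × 3 = 60
Modes with RPN ≥ 59: #1 (360), #2 (100), #3 (630), #5 (196), #6 (60) → 5.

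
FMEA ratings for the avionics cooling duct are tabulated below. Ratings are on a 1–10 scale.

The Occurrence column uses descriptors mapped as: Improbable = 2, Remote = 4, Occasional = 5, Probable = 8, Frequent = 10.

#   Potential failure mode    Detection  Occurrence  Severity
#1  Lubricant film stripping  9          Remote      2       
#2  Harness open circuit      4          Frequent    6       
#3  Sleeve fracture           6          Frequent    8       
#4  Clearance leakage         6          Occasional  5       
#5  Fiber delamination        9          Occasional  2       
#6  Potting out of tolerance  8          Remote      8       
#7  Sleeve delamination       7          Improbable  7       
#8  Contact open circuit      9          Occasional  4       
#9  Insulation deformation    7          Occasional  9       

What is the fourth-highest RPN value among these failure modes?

240

RPN = Severity × Occurrence × Detection:
  #1: 2 × 4 × 9 = 72
  #2: 6 × 10 × 4 = 240
  #3: 8 × 10 × 6 = 480
  #4: 5 × 5 × 6 = 150
  #5: 2 × 5 × 9 = 90
  #6: 8 × 4 × 8 = 256
  #7: 7 × 2 × 7 = 98
  #8: 4 × 5 × 9 = 180
  #9: 9 × 5 × 7 = 315
Sorted descending: 480, 315, 256, 240, 180, 150, 98, 90, 72.
The fourth-highest RPN is 240 (#2).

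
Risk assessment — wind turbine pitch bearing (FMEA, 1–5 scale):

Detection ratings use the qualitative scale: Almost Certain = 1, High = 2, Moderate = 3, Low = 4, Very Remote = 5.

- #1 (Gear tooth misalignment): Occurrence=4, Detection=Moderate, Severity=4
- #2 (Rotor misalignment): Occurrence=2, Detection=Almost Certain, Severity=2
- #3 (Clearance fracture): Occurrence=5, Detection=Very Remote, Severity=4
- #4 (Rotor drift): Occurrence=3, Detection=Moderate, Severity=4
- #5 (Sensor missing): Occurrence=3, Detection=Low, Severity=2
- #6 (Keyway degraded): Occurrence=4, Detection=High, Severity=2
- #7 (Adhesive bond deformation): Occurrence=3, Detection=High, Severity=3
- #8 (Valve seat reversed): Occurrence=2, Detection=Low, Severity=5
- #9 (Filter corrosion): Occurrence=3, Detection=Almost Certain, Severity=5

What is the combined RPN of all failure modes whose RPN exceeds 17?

266

RPN = Severity × Occurrence × Detection:
  #1: 4 × 4 × 3 = 48
  #2: 2 × 2 × 1 = 4
  #3: 4 × 5 × 5 = 100
  #4: 4 × 3 × 3 = 36
  #5: 2 × 3 × 4 = 24
  #6: 2 × 4 × 2 = 16
  #7: 3 × 3 × 2 = 18
  #8: 5 × 2 × 4 = 40
  #9: 5 × 3 × 1 = 15
RPN > 17: #1 (48), #3 (100), #4 (36), #5 (24), #7 (18), #8 (40).
Sum: 48 + 100 + 36 + 24 + 18 + 40 = 266.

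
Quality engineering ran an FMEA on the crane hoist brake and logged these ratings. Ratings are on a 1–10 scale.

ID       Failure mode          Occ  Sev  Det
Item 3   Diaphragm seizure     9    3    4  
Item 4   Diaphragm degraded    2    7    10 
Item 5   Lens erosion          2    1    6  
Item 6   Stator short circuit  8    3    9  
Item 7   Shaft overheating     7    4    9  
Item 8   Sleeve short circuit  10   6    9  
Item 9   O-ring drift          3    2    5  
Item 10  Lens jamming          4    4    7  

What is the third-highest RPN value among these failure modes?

216

RPN = Severity × Occurrence × Detection:
  Item 3: 3 × 9 × 4 = 108
  Item 4: 7 × 2 × 10 = 140
  Item 5: 1 × 2 × 6 = 12
  Item 6: 3 × 8 × 9 = 216
  Item 7: 4 × 7 × 9 = 252
  Item 8: 6 × 10 × 9 = 540
  Item 9: 2 × 3 × 5 = 30
  Item 10: 4 × 4 × 7 = 112
Sorted descending: 540, 252, 216, 140, 112, 108, 30, 12.
The third-highest RPN is 216 (Item 6).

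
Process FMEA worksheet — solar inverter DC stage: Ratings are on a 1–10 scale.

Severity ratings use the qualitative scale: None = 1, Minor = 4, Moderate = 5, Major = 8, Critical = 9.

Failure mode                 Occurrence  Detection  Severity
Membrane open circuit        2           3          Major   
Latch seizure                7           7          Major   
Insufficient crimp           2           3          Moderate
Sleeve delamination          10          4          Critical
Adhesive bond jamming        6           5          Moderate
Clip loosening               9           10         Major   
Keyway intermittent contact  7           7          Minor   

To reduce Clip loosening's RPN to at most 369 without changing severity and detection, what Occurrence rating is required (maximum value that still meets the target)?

4

Clip loosening: S=8, O=9, D=10 → current RPN = 720.
Fixed product = 80. Need 80 × O ≤ 369, so O ≤ 369/80 = 4.61.
Maximum integer Occurrence rating = 4 (gives RPN 320; O=5 would give 400 > 369).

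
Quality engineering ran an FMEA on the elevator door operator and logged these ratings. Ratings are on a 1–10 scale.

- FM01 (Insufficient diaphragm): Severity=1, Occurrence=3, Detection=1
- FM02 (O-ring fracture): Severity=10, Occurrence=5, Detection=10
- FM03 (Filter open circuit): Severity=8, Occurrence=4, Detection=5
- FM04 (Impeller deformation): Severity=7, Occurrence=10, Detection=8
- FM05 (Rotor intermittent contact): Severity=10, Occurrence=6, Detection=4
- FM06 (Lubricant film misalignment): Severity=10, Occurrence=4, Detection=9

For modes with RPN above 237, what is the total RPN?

1660

RPN = Severity × Occurrence × Detection:
  FM01: 1 × 3 × 1 = 3
  FM02: 10 × 5 × 10 = 500
  FM03: 8 × 4 × 5 = 160
  FM04: 7 × 10 × 8 = 560
  FM05: 10 × 6 × 4 = 240
  FM06: 10 × 4 × 9 = 360
RPN > 237: FM02 (500), FM04 (560), FM05 (240), FM06 (360).
Sum: 500 + 560 + 240 + 360 = 1660.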